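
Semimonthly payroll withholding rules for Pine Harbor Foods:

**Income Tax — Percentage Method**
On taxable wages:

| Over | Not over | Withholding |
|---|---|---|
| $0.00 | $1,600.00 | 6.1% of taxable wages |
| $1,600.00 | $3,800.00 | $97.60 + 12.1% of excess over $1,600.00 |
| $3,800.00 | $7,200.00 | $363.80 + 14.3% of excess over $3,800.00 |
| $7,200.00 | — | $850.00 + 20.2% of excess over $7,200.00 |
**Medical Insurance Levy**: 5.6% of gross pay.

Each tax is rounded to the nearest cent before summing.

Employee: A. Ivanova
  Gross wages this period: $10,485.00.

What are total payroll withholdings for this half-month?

$2,100.73

Income Tax: taxable = $10,485.00
  $850.00 + 20.2% × ($10,485.00 − $7,200.00) = $850.00 + 20.2% × $3,285.00 = $1,513.57
Medical Insurance Levy: 5.6% × $10,485.00 = $587.16
Total: $1,513.57 + $587.16 = $2,100.73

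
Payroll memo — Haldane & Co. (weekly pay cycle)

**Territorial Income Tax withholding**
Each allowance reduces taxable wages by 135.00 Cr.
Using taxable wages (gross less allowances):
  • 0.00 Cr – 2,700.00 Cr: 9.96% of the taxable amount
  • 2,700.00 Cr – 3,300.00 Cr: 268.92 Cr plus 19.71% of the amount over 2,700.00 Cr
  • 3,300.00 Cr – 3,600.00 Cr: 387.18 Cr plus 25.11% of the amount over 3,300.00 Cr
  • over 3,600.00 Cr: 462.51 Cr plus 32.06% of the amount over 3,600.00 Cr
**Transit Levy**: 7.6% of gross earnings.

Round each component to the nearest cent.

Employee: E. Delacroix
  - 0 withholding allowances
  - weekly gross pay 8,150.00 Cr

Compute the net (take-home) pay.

Territorial Income Tax: taxable = 8,150.00 Cr
  462.51 Cr + 32.06% × (8,150.00 Cr − 3,600.00 Cr) = 462.51 Cr + 32.06% × 4,550.00 Cr = 1,921.24 Cr
Transit Levy: 7.6% × 8,150.00 Cr = 619.40 Cr
Total withheld: 1,921.24 Cr + 619.40 Cr = 2,540.64 Cr
Net pay: 8,150.00 Cr − 2,540.64 Cr = 5,609.36 Cr

5,609.36 Cr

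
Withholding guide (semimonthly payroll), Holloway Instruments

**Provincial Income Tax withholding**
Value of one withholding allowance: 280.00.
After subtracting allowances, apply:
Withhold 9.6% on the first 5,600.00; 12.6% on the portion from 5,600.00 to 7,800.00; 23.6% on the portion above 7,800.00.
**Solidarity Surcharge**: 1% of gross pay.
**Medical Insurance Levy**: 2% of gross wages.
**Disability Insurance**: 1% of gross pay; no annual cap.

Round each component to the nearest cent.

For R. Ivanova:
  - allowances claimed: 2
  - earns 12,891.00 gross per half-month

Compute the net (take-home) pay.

Provincial Income Tax: taxable = 12,891.00 − 2×280.00 = 12,331.00
  814.80 + 23.6% × (12,331.00 − 7,800.00) = 814.80 + 23.6% × 4,531.00 = 1,884.12
Solidarity Surcharge: 1% × 12,891.00 = 128.91
Medical Insurance Levy: 2% × 12,891.00 = 257.82
Disability Insurance: 1% × 12,891.00 = 128.91
Total withheld: 1,884.12 + 128.91 + 257.82 + 128.91 = 2,399.76
Net pay: 12,891.00 − 2,399.76 = 10,491.24

10,491.24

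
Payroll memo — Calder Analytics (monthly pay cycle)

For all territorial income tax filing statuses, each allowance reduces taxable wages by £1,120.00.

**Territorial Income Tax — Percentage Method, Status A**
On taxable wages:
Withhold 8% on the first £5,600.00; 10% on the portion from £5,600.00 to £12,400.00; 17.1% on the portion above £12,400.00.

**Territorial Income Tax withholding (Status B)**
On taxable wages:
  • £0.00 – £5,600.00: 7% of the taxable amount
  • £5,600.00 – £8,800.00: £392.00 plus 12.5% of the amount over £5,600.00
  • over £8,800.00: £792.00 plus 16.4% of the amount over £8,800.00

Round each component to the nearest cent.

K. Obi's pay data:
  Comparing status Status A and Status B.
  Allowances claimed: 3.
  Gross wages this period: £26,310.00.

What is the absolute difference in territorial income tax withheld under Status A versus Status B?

£180.55

Territorial Income Tax (Status A): taxable = £26,310.00 − 3×£1,120.00 = £22,950.00
  £1,128.00 + 17.1% × (£22,950.00 − £12,400.00) = £1,128.00 + 17.1% × £10,550.00 = £2,932.05
Territorial Income Tax (Status B): taxable = £26,310.00 − 3×£1,120.00 = £22,950.00
  £792.00 + 16.4% × (£22,950.00 − £8,800.00) = £792.00 + 16.4% × £14,150.00 = £3,112.60
Difference: |£2,932.05 − £3,112.60| = £180.55 (higher under Status B)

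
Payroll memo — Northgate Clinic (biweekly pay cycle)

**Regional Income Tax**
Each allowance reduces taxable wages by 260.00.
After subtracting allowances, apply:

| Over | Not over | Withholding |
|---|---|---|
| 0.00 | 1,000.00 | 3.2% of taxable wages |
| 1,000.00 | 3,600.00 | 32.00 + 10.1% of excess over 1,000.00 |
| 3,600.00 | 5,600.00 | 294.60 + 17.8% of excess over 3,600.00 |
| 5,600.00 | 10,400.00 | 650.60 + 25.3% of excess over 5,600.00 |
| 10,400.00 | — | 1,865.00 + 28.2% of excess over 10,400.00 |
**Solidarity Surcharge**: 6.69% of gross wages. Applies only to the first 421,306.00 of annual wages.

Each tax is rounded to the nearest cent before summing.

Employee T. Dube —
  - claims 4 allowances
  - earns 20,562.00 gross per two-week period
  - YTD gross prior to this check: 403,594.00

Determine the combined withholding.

Regional Income Tax: taxable = 20,562.00 − 4×260.00 = 19,522.00
  1,865.00 + 28.2% × (19,522.00 − 10,400.00) = 1,865.00 + 28.2% × 9,122.00 = 4,437.40
Solidarity Surcharge: cap 421,306.00 − YTD 403,594.00 = 17,712.00 subject; 6.69% × 17,712.00 = 1,184.93
Total: 4,437.40 + 1,184.93 = 5,622.33

5,622.33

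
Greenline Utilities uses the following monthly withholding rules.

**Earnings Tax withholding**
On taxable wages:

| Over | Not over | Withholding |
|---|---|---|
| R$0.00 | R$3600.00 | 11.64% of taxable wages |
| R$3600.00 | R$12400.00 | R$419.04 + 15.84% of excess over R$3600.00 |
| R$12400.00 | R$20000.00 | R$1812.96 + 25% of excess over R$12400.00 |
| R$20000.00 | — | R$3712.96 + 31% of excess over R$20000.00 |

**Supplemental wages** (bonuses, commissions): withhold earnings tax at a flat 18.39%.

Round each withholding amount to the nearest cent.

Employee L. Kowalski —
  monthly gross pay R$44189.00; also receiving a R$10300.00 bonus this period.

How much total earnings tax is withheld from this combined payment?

R$13105.72

Earnings Tax: taxable = R$44189.00
  R$3712.96 + 31% × (R$44189.00 − R$20000.00) = R$3712.96 + 31% × R$24189.00 = R$11211.55
Supplemental (18.39% flat on bonus): 18.39% × R$10300.00 = R$1894.17
Total earnings tax: R$11211.55 + R$1894.17 = R$13105.72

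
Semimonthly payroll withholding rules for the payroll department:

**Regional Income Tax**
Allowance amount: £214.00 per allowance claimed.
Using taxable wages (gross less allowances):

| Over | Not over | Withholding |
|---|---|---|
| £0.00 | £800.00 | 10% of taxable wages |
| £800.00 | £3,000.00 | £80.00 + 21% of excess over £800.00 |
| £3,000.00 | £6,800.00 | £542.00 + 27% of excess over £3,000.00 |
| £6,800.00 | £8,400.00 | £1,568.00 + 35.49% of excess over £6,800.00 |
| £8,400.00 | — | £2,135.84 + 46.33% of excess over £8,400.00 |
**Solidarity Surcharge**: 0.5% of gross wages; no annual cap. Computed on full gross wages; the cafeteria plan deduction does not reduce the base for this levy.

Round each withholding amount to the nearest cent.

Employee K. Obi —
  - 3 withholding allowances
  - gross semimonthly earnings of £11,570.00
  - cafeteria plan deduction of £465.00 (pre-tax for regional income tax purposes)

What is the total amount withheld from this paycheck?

Regional Income Tax: taxable = £11,570.00 − £465.00 − 3×£214.00 = £10,463.00
  £2,135.84 + 46.33% × (£10,463.00 − £8,400.00) = £2,135.84 + 46.33% × £2,063.00 = £3,091.63
Solidarity Surcharge: 0.5% × £11,570.00 = £57.85
Total: £3,091.63 + £57.85 = £3,149.48

£3,149.48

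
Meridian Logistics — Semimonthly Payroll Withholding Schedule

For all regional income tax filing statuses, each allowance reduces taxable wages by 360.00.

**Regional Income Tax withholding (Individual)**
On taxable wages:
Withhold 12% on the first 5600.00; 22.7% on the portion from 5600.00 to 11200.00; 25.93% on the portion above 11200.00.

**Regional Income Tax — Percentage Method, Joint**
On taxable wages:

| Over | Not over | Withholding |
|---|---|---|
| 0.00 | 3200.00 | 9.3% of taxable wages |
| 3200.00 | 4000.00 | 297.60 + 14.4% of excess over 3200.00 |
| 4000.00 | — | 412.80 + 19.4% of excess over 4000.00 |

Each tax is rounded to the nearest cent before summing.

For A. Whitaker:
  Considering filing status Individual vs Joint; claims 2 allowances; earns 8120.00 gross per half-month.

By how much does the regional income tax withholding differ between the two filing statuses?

8.20

Regional Income Tax (Individual): taxable = 8120.00 − 2×360.00 = 7400.00
  672.00 + 22.7% × (7400.00 − 5600.00) = 672.00 + 22.7% × 1800.00 = 1080.60
Regional Income Tax (Joint): taxable = 8120.00 − 2×360.00 = 7400.00
  412.80 + 19.4% × (7400.00 − 4000.00) = 412.80 + 19.4% × 3400.00 = 1072.40
Difference: |1080.60 − 1072.40| = 8.20 (higher under Individual)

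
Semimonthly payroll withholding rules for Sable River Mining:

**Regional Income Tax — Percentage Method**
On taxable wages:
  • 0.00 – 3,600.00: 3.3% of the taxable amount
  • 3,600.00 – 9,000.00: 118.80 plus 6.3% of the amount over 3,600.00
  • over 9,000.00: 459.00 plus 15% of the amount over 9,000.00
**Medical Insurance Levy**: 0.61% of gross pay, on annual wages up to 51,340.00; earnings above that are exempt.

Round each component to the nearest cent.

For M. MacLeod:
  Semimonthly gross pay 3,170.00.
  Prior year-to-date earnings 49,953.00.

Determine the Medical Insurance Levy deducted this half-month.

Medical Insurance Levy: cap 51,340.00 − YTD 49,953.00 = 1,387.00 subject; 0.61% × 1,387.00 = 8.46

8.46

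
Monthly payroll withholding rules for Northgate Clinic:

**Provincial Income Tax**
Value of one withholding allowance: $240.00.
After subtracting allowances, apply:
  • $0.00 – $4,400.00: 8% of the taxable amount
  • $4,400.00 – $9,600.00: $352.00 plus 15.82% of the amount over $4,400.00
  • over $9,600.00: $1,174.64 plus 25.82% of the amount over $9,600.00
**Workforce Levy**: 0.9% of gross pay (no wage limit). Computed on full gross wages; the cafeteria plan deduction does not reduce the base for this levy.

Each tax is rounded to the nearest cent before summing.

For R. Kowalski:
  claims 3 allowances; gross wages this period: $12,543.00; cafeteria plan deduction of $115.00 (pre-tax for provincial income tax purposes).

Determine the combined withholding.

$1,831.82

Provincial Income Tax: taxable = $12,543.00 − $115.00 − 3×$240.00 = $11,708.00
  $1,174.64 + 25.82% × ($11,708.00 − $9,600.00) = $1,174.64 + 25.82% × $2,108.00 = $1,718.93
Workforce Levy: 0.9% × $12,543.00 = $112.89
Total: $1,718.93 + $112.89 = $1,831.82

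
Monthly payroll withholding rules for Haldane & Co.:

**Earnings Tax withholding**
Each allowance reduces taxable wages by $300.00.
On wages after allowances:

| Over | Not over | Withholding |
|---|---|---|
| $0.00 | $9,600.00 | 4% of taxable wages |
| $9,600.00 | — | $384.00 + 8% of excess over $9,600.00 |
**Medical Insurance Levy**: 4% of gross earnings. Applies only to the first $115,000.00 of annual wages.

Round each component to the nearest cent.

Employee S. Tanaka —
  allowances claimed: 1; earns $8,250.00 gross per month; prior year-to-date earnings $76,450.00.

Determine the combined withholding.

$648.00

Earnings Tax: taxable = $8,250.00 − 1×$300.00 = $7,950.00
  4% × $7,950.00 = $318.00
Medical Insurance Levy: 4% × $8,250.00 = $330.00
Total: $318.00 + $330.00 = $648.00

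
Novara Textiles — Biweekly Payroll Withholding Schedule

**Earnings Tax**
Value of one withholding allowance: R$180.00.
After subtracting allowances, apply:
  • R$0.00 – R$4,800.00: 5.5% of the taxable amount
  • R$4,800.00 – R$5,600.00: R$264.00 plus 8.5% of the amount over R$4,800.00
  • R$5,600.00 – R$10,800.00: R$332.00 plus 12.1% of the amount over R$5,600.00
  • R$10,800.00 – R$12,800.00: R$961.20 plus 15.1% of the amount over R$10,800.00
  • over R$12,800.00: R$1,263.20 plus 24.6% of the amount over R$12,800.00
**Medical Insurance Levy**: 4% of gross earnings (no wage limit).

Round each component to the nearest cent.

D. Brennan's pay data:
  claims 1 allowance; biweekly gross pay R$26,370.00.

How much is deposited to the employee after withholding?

Earnings Tax: taxable = R$26,370.00 − 1×R$180.00 = R$26,190.00
  R$1,263.20 + 24.6% × (R$26,190.00 − R$12,800.00) = R$1,263.20 + 24.6% × R$13,390.00 = R$4,557.14
Medical Insurance Levy: 4% × R$26,370.00 = R$1,054.80
Total withheld: R$4,557.14 + R$1,054.80 = R$5,611.94
Net pay: R$26,370.00 − R$5,611.94 = R$20,758.06

R$20,758.06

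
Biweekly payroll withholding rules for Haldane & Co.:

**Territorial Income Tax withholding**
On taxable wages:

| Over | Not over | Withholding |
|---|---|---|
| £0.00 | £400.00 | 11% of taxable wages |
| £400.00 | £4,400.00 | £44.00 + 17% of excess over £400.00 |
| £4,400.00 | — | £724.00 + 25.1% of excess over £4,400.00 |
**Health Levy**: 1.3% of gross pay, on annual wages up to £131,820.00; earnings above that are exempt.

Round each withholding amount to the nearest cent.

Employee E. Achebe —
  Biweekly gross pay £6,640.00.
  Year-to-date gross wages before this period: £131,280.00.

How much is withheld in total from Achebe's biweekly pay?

Territorial Income Tax: taxable = £6,640.00
  £724.00 + 25.1% × (£6,640.00 − £4,400.00) = £724.00 + 25.1% × £2,240.00 = £1,286.24
Health Levy: cap £131,820.00 − YTD £131,280.00 = £540.00 subject; 1.3% × £540.00 = £7.02
Total: £1,286.24 + £7.02 = £1,293.26

£1,293.26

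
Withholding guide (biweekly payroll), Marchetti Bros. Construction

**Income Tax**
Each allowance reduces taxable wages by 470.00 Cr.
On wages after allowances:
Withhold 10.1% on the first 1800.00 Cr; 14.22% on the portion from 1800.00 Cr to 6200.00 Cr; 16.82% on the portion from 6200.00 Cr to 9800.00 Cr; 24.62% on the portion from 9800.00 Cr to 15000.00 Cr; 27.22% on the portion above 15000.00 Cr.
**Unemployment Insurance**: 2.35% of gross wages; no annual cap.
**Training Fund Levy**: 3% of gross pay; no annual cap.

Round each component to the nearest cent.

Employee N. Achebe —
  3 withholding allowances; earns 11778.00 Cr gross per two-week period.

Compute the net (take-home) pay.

9595.04 Cr

Income Tax: taxable = 11778.00 Cr − 3×470.00 Cr = 10368.00 Cr
  1413.00 Cr + 24.62% × (10368.00 Cr − 9800.00 Cr) = 1413.00 Cr + 24.62% × 568.00 Cr = 1552.84 Cr
Unemployment Insurance: 2.35% × 11778.00 Cr = 276.78 Cr
Training Fund Levy: 3% × 11778.00 Cr = 353.34 Cr
Total withheld: 1552.84 Cr + 276.78 Cr + 353.34 Cr = 2182.96 Cr
Net pay: 11778.00 Cr − 2182.96 Cr = 9595.04 Cr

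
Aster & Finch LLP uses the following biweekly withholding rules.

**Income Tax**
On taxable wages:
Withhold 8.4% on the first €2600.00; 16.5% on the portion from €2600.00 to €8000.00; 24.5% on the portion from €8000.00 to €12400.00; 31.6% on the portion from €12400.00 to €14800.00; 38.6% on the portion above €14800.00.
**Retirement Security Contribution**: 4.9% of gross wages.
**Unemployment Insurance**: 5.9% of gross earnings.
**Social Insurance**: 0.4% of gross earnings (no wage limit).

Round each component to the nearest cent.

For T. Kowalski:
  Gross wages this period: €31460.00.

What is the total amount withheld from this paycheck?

€12900.08

Income Tax: taxable = €31460.00
  €2945.80 + 38.6% × (€31460.00 − €14800.00) = €2945.80 + 38.6% × €16660.00 = €9376.56
Retirement Security Contribution: 4.9% × €31460.00 = €1541.54
Unemployment Insurance: 5.9% × €31460.00 = €1856.14
Social Insurance: 0.4% × €31460.00 = €125.84
Total: €9376.56 + €1541.54 + €1856.14 + €125.84 = €12900.08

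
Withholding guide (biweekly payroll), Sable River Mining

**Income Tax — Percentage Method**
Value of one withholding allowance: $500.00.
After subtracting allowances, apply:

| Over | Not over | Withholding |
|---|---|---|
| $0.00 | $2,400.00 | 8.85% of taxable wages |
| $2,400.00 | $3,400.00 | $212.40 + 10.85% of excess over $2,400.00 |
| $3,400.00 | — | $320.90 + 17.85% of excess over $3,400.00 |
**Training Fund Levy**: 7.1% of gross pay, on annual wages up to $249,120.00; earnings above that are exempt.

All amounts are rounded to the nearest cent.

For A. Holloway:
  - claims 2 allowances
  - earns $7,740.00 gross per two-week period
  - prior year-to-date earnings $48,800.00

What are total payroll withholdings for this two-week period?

$1,466.63

Income Tax: taxable = $7,740.00 − 2×$500.00 = $6,740.00
  $320.90 + 17.85% × ($6,740.00 − $3,400.00) = $320.90 + 17.85% × $3,340.00 = $917.09
Training Fund Levy: 7.1% × $7,740.00 = $549.54
Total: $917.09 + $549.54 = $1,466.63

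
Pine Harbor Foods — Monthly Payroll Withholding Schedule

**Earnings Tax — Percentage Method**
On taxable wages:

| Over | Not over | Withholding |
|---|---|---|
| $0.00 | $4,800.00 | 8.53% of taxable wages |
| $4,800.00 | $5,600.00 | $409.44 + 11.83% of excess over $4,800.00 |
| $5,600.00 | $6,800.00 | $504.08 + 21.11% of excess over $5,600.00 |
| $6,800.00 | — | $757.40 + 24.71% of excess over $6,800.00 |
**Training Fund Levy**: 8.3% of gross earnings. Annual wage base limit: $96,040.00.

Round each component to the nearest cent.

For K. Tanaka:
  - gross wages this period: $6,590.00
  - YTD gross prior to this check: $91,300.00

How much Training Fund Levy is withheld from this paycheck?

Training Fund Levy: cap $96,040.00 − YTD $91,300.00 = $4,740.00 subject; 8.3% × $4,740.00 = $393.42

$393.42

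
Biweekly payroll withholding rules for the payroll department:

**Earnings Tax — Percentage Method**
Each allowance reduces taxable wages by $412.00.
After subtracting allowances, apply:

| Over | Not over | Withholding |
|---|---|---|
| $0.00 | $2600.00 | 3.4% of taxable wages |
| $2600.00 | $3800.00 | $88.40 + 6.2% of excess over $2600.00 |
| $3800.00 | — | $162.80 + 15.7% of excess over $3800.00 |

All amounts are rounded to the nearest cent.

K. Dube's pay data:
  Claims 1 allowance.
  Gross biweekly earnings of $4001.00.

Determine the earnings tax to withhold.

$149.72

Earnings Tax: taxable = $4001.00 − 1×$412.00 = $3589.00
  $88.40 + 6.2% × ($3589.00 − $2600.00) = $88.40 + 6.2% × $989.00 = $149.72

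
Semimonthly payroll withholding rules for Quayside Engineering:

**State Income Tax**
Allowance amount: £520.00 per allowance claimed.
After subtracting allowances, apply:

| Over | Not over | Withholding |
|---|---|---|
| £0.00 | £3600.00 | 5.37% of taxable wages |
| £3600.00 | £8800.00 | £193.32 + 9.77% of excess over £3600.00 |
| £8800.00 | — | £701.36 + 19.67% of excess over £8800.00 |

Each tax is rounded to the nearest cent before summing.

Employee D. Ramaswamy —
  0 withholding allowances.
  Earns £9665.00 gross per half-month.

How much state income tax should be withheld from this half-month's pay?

£871.51

State Income Tax: taxable = £9665.00
  £701.36 + 19.67% × (£9665.00 − £8800.00) = £701.36 + 19.67% × £865.00 = £871.51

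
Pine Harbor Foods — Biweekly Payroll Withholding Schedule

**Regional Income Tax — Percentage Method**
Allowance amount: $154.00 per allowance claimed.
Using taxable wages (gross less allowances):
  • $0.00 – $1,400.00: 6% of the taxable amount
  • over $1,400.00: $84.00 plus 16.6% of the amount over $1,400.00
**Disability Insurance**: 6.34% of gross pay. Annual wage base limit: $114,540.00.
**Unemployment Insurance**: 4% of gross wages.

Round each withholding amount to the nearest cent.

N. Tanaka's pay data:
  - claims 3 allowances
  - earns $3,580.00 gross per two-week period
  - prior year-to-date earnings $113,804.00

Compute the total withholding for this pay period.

$559.05

Regional Income Tax: taxable = $3,580.00 − 3×$154.00 = $3,118.00
  $84.00 + 16.6% × ($3,118.00 − $1,400.00) = $84.00 + 16.6% × $1,718.00 = $369.19
Disability Insurance: cap $114,540.00 − YTD $113,804.00 = $736.00 subject; 6.34% × $736.00 = $46.66
Unemployment Insurance: 4% × $3,580.00 = $143.20
Total: $369.19 + $46.66 + $143.20 = $559.05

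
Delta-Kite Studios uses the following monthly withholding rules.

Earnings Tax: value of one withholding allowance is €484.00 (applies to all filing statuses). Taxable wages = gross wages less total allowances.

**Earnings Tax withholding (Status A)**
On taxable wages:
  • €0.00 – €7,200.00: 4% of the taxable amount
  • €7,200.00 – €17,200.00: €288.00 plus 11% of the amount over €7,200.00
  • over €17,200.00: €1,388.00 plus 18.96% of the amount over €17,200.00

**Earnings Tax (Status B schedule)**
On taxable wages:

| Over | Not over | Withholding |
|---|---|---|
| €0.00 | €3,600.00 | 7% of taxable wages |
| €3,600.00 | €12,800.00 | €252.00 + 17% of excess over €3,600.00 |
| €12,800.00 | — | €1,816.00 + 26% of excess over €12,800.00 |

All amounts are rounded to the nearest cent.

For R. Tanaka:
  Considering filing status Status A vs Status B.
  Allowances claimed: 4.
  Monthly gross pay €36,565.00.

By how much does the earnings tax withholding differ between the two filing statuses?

Earnings Tax (Status A): taxable = €36,565.00 − 4×€484.00 = €34,629.00
  €1,388.00 + 18.96% × (€34,629.00 − €17,200.00) = €1,388.00 + 18.96% × €17,429.00 = €4,692.54
Earnings Tax (Status B): taxable = €36,565.00 − 4×€484.00 = €34,629.00
  €1,816.00 + 26% × (€34,629.00 − €12,800.00) = €1,816.00 + 26% × €21,829.00 = €7,491.54
Difference: |€4,692.54 − €7,491.54| = €2,799.00 (higher under Status B)

€2,799.00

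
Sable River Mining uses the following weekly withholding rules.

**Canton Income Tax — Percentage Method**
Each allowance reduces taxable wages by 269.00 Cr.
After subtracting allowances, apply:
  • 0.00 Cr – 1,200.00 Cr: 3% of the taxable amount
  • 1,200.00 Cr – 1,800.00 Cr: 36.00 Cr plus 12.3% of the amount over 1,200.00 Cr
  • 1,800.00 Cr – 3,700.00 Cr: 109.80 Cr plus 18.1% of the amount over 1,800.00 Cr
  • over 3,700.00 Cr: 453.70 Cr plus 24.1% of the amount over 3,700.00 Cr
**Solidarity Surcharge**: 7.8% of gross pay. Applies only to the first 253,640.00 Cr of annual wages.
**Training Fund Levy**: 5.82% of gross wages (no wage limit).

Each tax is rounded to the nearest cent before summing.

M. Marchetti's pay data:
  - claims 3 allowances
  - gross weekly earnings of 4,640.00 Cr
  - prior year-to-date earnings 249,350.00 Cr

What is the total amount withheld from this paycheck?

Canton Income Tax: taxable = 4,640.00 Cr − 3×269.00 Cr = 3,833.00 Cr
  453.70 Cr + 24.1% × (3,833.00 Cr − 3,700.00 Cr) = 453.70 Cr + 24.1% × 133.00 Cr = 485.75 Cr
Solidarity Surcharge: cap 253,640.00 Cr − YTD 249,350.00 Cr = 4,290.00 Cr subject; 7.8% × 4,290.00 Cr = 334.62 Cr
Training Fund Levy: 5.82% × 4,640.00 Cr = 270.05 Cr
Total: 485.75 Cr + 334.62 Cr + 270.05 Cr = 1,090.42 Cr

1,090.42 Cr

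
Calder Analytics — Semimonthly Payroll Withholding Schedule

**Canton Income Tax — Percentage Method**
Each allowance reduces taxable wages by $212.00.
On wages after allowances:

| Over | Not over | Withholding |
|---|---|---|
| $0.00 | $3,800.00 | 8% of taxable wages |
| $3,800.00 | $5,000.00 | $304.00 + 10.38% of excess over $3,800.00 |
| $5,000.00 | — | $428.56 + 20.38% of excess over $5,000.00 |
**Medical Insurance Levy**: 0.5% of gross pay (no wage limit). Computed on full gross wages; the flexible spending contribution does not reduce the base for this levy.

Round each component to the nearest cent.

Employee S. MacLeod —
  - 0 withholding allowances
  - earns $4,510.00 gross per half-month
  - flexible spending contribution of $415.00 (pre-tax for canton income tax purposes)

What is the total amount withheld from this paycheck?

Canton Income Tax: taxable = $4,510.00 − $415.00 = $4,095.00
  $304.00 + 10.38% × ($4,095.00 − $3,800.00) = $304.00 + 10.38% × $295.00 = $334.62
Medical Insurance Levy: 0.5% × $4,510.00 = $22.55
Total: $334.62 + $22.55 = $357.17

$357.17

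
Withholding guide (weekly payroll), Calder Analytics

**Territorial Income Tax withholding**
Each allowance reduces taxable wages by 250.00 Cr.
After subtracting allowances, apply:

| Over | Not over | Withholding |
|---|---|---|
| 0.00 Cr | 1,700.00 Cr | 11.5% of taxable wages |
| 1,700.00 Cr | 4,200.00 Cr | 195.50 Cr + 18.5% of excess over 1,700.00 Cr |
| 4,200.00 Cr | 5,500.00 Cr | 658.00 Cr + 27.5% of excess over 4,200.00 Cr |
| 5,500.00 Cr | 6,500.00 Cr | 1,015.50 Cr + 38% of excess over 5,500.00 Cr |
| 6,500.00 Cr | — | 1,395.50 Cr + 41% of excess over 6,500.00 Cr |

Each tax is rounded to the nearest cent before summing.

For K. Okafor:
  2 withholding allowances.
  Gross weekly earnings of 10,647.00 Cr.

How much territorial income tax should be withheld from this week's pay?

Territorial Income Tax: taxable = 10,647.00 Cr − 2×250.00 Cr = 10,147.00 Cr
  1,395.50 Cr + 41% × (10,147.00 Cr − 6,500.00 Cr) = 1,395.50 Cr + 41% × 3,647.00 Cr = 2,890.77 Cr

2,890.77 Cr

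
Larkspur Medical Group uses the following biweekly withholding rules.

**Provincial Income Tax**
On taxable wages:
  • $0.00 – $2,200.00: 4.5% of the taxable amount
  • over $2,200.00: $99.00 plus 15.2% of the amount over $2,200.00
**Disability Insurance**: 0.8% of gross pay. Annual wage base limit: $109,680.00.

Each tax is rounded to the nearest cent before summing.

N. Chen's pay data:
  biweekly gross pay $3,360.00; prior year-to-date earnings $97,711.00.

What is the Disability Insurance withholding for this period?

Disability Insurance: 0.8% × $3,360.00 = $26.88

$26.88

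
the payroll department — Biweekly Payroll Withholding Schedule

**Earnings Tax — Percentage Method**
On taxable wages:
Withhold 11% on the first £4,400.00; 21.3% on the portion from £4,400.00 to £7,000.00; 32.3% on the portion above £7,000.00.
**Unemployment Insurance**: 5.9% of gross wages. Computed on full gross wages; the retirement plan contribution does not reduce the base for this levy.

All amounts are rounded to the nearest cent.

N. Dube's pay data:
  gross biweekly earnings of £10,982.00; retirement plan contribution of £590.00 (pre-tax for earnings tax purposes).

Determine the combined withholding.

Earnings Tax: taxable = £10,982.00 − £590.00 = £10,392.00
  £1,037.80 + 32.3% × (£10,392.00 − £7,000.00) = £1,037.80 + 32.3% × £3,392.00 = £2,133.42
Unemployment Insurance: 5.9% × £10,982.00 = £647.94
Total: £2,133.42 + £647.94 = £2,781.36

£2,781.36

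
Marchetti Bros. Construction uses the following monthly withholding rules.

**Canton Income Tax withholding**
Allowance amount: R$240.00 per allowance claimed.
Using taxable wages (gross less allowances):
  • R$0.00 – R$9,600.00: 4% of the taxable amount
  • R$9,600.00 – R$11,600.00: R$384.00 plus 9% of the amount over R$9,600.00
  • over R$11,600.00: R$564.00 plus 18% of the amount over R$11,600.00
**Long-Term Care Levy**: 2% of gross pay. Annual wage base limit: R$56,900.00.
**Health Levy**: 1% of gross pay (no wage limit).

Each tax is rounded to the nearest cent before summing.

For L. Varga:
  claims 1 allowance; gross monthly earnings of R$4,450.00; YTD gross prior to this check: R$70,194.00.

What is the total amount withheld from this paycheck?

R$212.90

Canton Income Tax: taxable = R$4,450.00 − 1×R$240.00 = R$4,210.00
  4% × R$4,210.00 = R$168.40
Long-Term Care Levy: YTD R$70,194.00 ≥ cap R$56,900.00 → R$0.00
Health Levy: 1% × R$4,450.00 = R$44.50
Total: R$168.40 + R$0.00 + R$44.50 = R$212.90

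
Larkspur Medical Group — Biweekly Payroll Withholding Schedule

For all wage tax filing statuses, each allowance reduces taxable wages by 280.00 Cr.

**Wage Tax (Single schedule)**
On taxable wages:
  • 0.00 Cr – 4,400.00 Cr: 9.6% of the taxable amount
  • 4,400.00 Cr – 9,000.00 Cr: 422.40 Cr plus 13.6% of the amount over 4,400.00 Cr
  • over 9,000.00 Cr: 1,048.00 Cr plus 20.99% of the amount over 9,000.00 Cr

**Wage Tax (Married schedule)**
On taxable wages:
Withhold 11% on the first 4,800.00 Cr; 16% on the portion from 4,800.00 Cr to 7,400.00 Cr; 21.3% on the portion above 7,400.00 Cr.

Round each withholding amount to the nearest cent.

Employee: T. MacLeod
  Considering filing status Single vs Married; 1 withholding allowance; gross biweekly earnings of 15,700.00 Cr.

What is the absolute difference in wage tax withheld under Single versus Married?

256.70 Cr

Wage Tax (Single): taxable = 15,700.00 Cr − 1×280.00 Cr = 15,420.00 Cr
  1,048.00 Cr + 20.99% × (15,420.00 Cr − 9,000.00 Cr) = 1,048.00 Cr + 20.99% × 6,420.00 Cr = 2,395.56 Cr
Wage Tax (Married): taxable = 15,700.00 Cr − 1×280.00 Cr = 15,420.00 Cr
  944.00 Cr + 21.3% × (15,420.00 Cr − 7,400.00 Cr) = 944.00 Cr + 21.3% × 8,020.00 Cr = 2,652.26 Cr
Difference: |2,395.56 Cr − 2,652.26 Cr| = 256.70 Cr (higher under Married)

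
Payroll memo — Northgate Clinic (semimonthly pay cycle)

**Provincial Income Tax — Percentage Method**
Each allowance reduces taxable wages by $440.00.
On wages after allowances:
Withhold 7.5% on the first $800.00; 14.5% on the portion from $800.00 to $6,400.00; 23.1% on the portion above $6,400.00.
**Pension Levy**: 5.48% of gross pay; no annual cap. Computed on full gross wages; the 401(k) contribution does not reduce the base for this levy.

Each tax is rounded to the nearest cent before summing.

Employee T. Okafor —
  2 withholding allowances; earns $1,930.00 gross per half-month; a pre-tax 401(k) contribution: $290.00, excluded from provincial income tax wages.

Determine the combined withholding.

$162.76

Provincial Income Tax: taxable = $1,930.00 − $290.00 − 2×$440.00 = $760.00
  7.5% × $760.00 = $57.00
Pension Levy: 5.48% × $1,930.00 = $105.76
Total: $57.00 + $105.76 = $162.76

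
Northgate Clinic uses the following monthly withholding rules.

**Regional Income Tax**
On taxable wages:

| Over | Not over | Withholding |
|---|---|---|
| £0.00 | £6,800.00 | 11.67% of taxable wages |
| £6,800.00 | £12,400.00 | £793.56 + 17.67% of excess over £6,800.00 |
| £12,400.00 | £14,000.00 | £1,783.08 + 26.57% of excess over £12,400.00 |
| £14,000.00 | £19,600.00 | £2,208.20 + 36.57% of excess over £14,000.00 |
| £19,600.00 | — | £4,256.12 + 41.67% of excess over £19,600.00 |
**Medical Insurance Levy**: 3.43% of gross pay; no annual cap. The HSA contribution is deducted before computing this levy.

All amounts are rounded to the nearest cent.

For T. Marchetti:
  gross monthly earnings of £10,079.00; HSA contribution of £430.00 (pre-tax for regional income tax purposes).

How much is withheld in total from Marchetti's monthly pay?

£1,627.94

Regional Income Tax: taxable = £10,079.00 − £430.00 = £9,649.00
  £793.56 + 17.67% × (£9,649.00 − £6,800.00) = £793.56 + 17.67% × £2,849.00 = £1,296.98
Medical Insurance Levy: 3.43% × £9,649.00 = £330.96
Total: £1,296.98 + £330.96 = £1,627.94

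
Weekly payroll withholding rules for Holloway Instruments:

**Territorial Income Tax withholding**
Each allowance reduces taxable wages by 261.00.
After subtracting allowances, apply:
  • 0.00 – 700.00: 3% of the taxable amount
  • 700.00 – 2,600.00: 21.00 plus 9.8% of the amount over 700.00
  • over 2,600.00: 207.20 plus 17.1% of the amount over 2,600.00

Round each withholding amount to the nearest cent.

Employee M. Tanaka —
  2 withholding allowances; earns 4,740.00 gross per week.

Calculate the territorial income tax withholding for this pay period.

Territorial Income Tax: taxable = 4,740.00 − 2×261.00 = 4,218.00
  207.20 + 17.1% × (4,218.00 − 2,600.00) = 207.20 + 17.1% × 1,618.00 = 483.88

483.88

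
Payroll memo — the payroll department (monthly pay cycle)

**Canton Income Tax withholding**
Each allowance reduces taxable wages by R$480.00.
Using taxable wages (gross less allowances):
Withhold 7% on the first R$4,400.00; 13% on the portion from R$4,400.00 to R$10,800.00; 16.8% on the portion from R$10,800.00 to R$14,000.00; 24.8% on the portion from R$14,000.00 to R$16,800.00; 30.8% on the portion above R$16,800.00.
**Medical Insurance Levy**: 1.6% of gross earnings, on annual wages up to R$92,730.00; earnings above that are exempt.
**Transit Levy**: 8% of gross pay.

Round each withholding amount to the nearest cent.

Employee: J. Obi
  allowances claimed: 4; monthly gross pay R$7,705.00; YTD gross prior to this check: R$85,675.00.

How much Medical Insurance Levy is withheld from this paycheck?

R$112.88

Medical Insurance Levy: cap R$92,730.00 − YTD R$85,675.00 = R$7,055.00 subject; 1.6% × R$7,055.00 = R$112.88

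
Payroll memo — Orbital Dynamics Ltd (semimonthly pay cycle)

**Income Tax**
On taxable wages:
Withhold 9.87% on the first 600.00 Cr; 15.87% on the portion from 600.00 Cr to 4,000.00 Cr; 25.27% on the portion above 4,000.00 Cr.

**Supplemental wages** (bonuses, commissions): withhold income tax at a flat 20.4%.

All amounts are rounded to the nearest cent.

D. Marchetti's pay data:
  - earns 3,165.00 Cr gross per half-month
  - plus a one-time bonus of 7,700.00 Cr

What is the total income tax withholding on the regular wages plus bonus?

Income Tax: taxable = 3,165.00 Cr
  59.22 Cr + 15.87% × (3,165.00 Cr − 600.00 Cr) = 59.22 Cr + 15.87% × 2,565.00 Cr = 466.29 Cr
Supplemental (20.4% flat on bonus): 20.4% × 7,700.00 Cr = 1,570.80 Cr
Total income tax: 466.29 Cr + 1,570.80 Cr = 2,037.09 Cr

2,037.09 Cr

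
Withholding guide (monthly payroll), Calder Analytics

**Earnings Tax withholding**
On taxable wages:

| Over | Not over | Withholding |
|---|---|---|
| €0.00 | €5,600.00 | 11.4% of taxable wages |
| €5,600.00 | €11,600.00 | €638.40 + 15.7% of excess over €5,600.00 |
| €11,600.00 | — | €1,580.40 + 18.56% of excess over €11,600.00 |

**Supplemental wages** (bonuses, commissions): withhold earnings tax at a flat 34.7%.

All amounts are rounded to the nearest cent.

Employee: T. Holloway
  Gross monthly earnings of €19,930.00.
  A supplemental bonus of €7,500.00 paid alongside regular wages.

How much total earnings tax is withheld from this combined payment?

Earnings Tax: taxable = €19,930.00
  €1,580.40 + 18.56% × (€19,930.00 − €11,600.00) = €1,580.40 + 18.56% × €8,330.00 = €3,126.45
Supplemental (34.7% flat on bonus): 34.7% × €7,500.00 = €2,602.50
Total earnings tax: €3,126.45 + €2,602.50 = €5,728.95

€5,728.95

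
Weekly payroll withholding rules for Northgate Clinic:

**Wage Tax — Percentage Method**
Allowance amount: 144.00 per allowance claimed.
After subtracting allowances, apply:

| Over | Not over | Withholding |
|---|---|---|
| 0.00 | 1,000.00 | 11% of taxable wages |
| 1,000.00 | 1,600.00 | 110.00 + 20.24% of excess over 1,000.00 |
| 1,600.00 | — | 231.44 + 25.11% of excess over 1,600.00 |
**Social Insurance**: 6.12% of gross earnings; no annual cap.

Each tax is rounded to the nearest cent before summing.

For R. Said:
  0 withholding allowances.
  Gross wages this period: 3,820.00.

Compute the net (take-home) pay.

Wage Tax: taxable = 3,820.00
  231.44 + 25.11% × (3,820.00 − 1,600.00) = 231.44 + 25.11% × 2,220.00 = 788.88
Social Insurance: 6.12% × 3,820.00 = 233.78
Total withheld: 788.88 + 233.78 = 1,022.66
Net pay: 3,820.00 − 1,022.66 = 2,797.34

2,797.34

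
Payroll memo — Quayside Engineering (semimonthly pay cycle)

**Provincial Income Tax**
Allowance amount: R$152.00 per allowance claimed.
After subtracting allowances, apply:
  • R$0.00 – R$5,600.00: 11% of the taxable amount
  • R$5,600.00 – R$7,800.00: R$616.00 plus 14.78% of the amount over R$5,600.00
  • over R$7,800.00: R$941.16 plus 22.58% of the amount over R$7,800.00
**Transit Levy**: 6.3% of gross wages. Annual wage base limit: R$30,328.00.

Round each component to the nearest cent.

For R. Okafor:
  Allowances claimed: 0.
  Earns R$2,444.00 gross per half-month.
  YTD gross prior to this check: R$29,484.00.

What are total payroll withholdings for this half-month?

Provincial Income Tax: taxable = R$2,444.00
  11% × R$2,444.00 = R$268.84
Transit Levy: cap R$30,328.00 − YTD R$29,484.00 = R$844.00 subject; 6.3% × R$844.00 = R$53.17
Total: R$268.84 + R$53.17 = R$322.01

R$322.01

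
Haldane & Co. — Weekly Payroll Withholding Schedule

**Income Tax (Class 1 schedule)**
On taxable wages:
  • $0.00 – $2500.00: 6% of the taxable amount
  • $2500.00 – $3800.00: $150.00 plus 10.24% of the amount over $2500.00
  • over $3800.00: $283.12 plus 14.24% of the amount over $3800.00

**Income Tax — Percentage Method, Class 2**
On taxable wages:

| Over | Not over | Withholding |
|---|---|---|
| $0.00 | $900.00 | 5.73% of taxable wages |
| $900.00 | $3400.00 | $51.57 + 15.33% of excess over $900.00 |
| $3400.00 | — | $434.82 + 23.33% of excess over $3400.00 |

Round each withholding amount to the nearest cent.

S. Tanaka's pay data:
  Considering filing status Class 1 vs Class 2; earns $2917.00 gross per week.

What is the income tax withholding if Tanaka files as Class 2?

Income Tax (Class 2): taxable = $2917.00
  $51.57 + 15.33% × ($2917.00 − $900.00) = $51.57 + 15.33% × $2017.00 = $360.78

$360.78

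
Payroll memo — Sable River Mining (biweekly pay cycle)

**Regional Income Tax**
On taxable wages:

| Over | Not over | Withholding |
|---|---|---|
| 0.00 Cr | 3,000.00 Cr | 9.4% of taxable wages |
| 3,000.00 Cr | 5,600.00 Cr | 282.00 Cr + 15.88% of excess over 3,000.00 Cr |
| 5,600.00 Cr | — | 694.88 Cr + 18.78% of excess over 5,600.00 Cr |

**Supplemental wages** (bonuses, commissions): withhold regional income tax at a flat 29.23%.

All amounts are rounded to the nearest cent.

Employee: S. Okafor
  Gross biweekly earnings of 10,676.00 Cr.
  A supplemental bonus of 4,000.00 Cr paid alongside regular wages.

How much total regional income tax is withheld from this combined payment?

Regional Income Tax: taxable = 10,676.00 Cr
  694.88 Cr + 18.78% × (10,676.00 Cr − 5,600.00 Cr) = 694.88 Cr + 18.78% × 5,076.00 Cr = 1,648.15 Cr
Supplemental (29.23% flat on bonus): 29.23% × 4,000.00 Cr = 1,169.20 Cr
Total regional income tax: 1,648.15 Cr + 1,169.20 Cr = 2,817.35 Cr

2,817.35 Cr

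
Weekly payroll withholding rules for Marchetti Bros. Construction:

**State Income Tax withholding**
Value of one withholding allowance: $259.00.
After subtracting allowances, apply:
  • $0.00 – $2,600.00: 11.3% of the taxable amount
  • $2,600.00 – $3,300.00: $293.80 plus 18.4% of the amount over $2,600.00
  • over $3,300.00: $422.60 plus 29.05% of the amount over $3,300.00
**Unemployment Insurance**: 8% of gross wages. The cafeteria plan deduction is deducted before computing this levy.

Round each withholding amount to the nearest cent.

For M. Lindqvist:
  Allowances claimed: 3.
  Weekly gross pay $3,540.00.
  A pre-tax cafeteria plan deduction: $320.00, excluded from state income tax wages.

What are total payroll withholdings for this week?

State Income Tax: taxable = $3,540.00 − $320.00 − 3×$259.00 = $2,443.00
  11.3% × $2,443.00 = $276.06
Unemployment Insurance: 8% × $3,220.00 = $257.60
Total: $276.06 + $257.60 = $533.66

$533.66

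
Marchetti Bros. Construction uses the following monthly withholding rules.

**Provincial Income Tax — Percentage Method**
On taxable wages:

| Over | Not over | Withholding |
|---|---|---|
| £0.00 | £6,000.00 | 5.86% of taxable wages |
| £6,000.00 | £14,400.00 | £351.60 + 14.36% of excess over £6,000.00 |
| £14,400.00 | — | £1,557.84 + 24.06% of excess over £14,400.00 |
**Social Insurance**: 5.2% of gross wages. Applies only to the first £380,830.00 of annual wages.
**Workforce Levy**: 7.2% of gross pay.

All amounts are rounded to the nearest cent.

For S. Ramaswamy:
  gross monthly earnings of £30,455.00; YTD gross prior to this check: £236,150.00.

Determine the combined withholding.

Provincial Income Tax: taxable = £30,455.00
  £1,557.84 + 24.06% × (£30,455.00 − £14,400.00) = £1,557.84 + 24.06% × £16,055.00 = £5,420.67
Social Insurance: 5.2% × £30,455.00 = £1,583.66
Workforce Levy: 7.2% × £30,455.00 = £2,192.76
Total: £5,420.67 + £1,583.66 + £2,192.76 = £9,197.09

£9,197.09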